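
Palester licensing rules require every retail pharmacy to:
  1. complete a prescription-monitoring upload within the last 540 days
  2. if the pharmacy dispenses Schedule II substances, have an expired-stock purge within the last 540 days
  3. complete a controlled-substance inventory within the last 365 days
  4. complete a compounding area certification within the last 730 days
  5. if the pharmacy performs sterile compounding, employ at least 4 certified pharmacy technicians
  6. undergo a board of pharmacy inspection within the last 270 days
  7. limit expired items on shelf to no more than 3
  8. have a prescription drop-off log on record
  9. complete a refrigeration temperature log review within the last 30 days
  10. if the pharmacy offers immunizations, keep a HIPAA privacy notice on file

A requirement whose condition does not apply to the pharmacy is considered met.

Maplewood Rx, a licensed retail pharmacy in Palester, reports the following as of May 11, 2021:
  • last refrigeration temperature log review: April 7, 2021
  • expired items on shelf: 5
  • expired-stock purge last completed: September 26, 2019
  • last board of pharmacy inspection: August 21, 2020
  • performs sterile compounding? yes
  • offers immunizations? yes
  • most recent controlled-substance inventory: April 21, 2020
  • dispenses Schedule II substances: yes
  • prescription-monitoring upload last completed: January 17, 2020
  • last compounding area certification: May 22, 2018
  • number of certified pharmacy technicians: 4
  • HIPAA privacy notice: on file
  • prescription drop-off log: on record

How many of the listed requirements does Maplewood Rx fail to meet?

5

1. prescription-monitoring upload 480 days ago vs limit 540 → met
2. condition 'dispenses Schedule II substances' holds; expired-stock purge 593 days ago vs limit 540 → not met
3. controlled-substance inventory 385 days ago vs limit 365 → not met
4. compounding area certification 1085 days ago vs limit 730 → not met
5. condition 'performs sterile compounding' holds; certified pharmacy technicians 4 ≥ 4 → met
6. board of pharmacy inspection 263 days ago vs limit 270 → met
7. expired items on shelf 5 > 3 → not met
8. prescription drop-off log present → met
9. refrigeration temperature log review 34 days ago vs limit 30 → not met
10. condition 'offers immunizations' holds; HIPAA privacy notice present → met
Not met: 5 of 10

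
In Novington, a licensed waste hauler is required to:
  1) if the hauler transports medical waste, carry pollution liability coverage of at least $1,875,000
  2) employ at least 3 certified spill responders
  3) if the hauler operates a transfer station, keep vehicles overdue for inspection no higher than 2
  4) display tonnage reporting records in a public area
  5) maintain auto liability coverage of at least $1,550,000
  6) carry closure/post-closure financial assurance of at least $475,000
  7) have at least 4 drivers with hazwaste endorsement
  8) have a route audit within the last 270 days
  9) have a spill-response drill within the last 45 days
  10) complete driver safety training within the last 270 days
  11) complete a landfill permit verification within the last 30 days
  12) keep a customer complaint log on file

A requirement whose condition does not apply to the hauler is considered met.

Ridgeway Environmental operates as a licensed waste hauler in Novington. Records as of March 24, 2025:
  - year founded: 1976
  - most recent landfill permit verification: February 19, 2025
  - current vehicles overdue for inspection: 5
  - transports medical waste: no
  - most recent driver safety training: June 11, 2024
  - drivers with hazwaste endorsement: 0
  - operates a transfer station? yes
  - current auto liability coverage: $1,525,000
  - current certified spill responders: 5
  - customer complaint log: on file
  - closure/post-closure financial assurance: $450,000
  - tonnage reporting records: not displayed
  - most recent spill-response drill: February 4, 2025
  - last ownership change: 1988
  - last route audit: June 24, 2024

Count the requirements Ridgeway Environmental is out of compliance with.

9

1. condition 'transports medical waste' does not hold → requirement n/a → met
2. certified spill responders 5 ≥ 3 → met
3. condition 'operates a transfer station' holds; vehicles overdue for inspection 5 > 2 → not met
4. tonnage reporting records absent → not met
5. auto liability coverage $1,525,000 < $1,550,000 → not met
6. closure/post-closure financial assurance $450,000 < $475,000 → not met
7. drivers with hazwaste endorsement 0 < 4 → not met
8. route audit 273 days ago vs limit 270 → not met
9. spill-response drill 48 days ago vs limit 45 → not met
10. driver safety training 286 days ago vs limit 270 → not met
11. landfill permit verification 33 days ago vs limit 30 → not met
12. customer complaint log present → met
Not met: 9 of 12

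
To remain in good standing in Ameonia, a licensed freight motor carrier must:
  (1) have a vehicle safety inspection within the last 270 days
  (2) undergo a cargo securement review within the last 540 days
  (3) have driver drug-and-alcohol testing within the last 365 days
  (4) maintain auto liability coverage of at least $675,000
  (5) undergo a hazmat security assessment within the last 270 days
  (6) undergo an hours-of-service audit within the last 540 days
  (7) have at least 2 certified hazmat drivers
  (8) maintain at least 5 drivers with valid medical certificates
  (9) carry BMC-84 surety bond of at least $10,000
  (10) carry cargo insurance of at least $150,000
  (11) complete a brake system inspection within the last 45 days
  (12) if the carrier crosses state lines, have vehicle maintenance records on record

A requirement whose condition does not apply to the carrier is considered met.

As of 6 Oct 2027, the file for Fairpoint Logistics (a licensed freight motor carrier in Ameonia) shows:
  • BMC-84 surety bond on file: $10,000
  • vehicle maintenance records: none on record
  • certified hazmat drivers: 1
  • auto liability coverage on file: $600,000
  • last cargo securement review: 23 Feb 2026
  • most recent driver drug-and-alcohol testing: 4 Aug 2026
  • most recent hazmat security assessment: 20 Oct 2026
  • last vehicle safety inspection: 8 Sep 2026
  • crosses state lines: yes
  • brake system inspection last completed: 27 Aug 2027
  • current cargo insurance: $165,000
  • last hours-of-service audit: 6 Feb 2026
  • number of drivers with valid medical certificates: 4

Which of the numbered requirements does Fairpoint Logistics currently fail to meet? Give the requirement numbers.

1. vehicle safety inspection 393 days ago vs limit 270 → not met
2. cargo securement review 590 days ago vs limit 540 → not met
3. driver drug-and-alcohol testing 428 days ago vs limit 365 → not met
4. auto liability coverage $600,000 < $675,000 → not met
5. hazmat security assessment 351 days ago vs limit 270 → not met
6. hours-of-service audit 607 days ago vs limit 540 → not met
7. certified hazmat drivers 1 < 2 → not met
8. drivers with valid medical certificates 4 < 5 → not met
9. BMC-84 surety bond $10,000 ≥ $10,000 → met
10. cargo insurance $165,000 ≥ $150,000 → met
11. brake system inspection 40 days ago vs limit 45 → met
12. condition 'crosses state lines' holds; vehicle maintenance records absent → not met
Not met: 1, 2, 3, 4, 5, 6, 7, 8, 12

1, 2, 3, 4, 5, 6, 7, 8, 12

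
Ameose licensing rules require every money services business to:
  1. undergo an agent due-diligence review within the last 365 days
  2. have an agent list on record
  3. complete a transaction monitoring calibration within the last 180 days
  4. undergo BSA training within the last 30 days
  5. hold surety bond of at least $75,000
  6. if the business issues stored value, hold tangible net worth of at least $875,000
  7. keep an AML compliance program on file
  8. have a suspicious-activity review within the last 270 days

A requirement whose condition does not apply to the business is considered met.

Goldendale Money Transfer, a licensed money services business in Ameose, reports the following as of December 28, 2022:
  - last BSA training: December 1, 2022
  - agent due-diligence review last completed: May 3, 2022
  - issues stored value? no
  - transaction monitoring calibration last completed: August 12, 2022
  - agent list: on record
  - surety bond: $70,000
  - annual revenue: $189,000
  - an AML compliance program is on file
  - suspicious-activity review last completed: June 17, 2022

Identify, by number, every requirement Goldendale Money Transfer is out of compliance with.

5

1. agent due-diligence review 239 days ago vs limit 365 → met
2. agent list present → met
3. transaction monitoring calibration 138 days ago vs limit 180 → met
4. BSA training 27 days ago vs limit 30 → met
5. surety bond $70,000 < $75,000 → not met
6. condition 'issues stored value' does not hold → requirement n/a → met
7. AML compliance program present → met
8. suspicious-activity review 194 days ago vs limit 270 → met
Not met: 5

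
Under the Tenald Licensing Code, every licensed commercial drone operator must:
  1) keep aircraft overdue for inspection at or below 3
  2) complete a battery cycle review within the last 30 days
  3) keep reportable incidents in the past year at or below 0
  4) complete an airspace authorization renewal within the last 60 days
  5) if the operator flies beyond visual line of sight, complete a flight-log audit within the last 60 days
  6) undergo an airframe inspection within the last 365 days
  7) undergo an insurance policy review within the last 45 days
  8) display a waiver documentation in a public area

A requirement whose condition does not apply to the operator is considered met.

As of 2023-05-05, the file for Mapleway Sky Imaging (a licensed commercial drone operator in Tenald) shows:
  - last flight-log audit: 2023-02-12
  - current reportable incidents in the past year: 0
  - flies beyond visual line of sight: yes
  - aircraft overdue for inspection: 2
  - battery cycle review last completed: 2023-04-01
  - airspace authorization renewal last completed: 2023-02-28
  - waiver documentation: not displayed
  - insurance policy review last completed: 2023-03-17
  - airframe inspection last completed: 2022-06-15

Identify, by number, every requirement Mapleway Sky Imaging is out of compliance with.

1. aircraft overdue for inspection 2 ≤ 3 → met
2. battery cycle review 34 days ago vs limit 30 → not met
3. reportable incidents in the past year 0 ≤ 0 → met
4. airspace authorization renewal 66 days ago vs limit 60 → not met
5. condition 'flies beyond visual line of sight' holds; flight-log audit 82 days ago vs limit 60 → not met
6. airframe inspection 324 days ago vs limit 365 → met
7. insurance policy review 49 days ago vs limit 45 → not met
8. waiver documentation absent → not met
Not met: 2, 4, 5, 7, 8

2, 4, 5, 7, 8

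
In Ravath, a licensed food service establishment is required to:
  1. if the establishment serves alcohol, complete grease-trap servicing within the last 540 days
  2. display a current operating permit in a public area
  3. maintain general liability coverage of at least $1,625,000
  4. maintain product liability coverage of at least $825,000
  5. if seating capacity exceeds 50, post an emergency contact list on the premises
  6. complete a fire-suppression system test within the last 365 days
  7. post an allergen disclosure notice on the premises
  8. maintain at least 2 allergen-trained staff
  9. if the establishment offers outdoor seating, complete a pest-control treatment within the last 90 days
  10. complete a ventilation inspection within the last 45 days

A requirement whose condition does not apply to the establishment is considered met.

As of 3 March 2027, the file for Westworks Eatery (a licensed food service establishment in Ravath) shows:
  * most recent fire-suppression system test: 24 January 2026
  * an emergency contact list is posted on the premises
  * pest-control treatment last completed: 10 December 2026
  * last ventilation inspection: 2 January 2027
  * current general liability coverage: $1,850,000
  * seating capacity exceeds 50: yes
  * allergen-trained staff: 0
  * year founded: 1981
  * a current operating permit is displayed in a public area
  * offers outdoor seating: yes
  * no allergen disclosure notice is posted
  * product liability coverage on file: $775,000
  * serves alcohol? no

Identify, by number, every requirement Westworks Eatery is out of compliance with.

1. condition 'serves alcohol' does not hold → requirement n/a → met
2. current operating permit present → met
3. general liability coverage $1,850,000 ≥ $1,625,000 → met
4. product liability coverage $775,000 < $825,000 → not met
5. condition 'seating capacity exceeds 50' holds; emergency contact list present → met
6. fire-suppression system test 403 days ago vs limit 365 → not met
7. allergen disclosure notice absent → not met
8. allergen-trained staff 0 < 2 → not met
9. condition 'offers outdoor seating' holds; pest-control treatment 83 days ago vs limit 90 → met
10. ventilation inspection 60 days ago vs limit 45 → not met
Not met: 4, 6, 7, 8, 10

4, 6, 7, 8, 10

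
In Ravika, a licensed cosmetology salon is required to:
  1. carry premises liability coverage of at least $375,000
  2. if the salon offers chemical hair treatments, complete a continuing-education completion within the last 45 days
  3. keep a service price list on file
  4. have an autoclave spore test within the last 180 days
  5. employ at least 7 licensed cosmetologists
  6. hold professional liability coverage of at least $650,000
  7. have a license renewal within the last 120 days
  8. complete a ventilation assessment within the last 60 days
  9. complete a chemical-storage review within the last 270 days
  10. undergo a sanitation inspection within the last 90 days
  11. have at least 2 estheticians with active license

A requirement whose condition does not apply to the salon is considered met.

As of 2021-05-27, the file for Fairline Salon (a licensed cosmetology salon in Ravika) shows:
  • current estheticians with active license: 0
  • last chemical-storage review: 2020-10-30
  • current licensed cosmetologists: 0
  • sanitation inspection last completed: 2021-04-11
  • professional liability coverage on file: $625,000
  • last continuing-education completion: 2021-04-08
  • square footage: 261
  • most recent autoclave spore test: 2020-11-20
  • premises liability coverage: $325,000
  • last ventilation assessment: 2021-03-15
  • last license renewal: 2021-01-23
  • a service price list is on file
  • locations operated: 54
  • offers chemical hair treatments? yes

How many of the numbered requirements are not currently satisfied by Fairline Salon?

8

1. premises liability coverage $325,000 < $375,000 → not met
2. condition 'offers chemical hair treatments' holds; continuing-education completion 49 days ago vs limit 45 → not met
3. service price list present → met
4. autoclave spore test 188 days ago vs limit 180 → not met
5. licensed cosmetologists 0 < 7 → not met
6. professional liability coverage $625,000 < $650,000 → not met
7. license renewal 124 days ago vs limit 120 → not met
8. ventilation assessment 73 days ago vs limit 60 → not met
9. chemical-storage review 209 days ago vs limit 270 → met
10. sanitation inspection 46 days ago vs limit 90 → met
11. estheticians with active license 0 < 2 → not met
Not met: 8 of 11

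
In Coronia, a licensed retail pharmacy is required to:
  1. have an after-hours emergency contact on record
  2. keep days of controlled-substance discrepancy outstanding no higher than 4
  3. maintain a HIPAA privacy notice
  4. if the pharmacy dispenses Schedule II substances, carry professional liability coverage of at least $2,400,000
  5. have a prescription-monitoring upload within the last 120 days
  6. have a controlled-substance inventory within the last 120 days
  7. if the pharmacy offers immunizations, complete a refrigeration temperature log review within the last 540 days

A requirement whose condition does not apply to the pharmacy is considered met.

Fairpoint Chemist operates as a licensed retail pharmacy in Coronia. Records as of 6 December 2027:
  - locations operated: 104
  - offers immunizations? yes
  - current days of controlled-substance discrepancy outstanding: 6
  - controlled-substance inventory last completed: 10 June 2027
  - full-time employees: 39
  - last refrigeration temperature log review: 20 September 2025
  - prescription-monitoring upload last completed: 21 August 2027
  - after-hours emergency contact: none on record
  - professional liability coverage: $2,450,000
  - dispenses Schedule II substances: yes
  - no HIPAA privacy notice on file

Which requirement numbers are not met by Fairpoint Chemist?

1, 2, 3, 6, 7

1. after-hours emergency contact absent → not met
2. days of controlled-substance discrepancy outstanding 6 > 4 → not met
3. HIPAA privacy notice absent → not met
4. condition 'dispenses Schedule II substances' holds; professional liability coverage $2,450,000 ≥ $2,400,000 → met
5. prescription-monitoring upload 107 days ago vs limit 120 → met
6. controlled-substance inventory 179 days ago vs limit 120 → not met
7. condition 'offers immunizations' holds; refrigeration temperature log review 807 days ago vs limit 540 → not met
Not met: 1, 2, 3, 6, 7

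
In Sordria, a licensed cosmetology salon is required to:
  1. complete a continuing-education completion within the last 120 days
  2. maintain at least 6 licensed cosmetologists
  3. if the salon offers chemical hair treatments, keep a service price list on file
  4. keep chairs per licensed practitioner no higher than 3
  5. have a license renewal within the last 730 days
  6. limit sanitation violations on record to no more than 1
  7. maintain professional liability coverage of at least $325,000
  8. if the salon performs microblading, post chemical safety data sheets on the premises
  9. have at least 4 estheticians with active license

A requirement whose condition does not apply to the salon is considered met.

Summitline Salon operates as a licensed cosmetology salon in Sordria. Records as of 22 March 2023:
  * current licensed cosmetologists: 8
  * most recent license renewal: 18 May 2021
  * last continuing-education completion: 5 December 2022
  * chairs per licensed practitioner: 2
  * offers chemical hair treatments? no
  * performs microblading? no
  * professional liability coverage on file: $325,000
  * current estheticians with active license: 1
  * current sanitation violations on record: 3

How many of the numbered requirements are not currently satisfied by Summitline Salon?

2

1. continuing-education completion 107 days ago vs limit 120 → met
2. licensed cosmetologists 8 ≥ 6 → met
3. condition 'offers chemical hair treatments' does not hold → requirement n/a → met
4. chairs per licensed practitioner 2 ≤ 3 → met
5. license renewal 673 days ago vs limit 730 → met
6. sanitation violations on record 3 > 1 → not met
7. professional liability coverage $325,000 ≥ $325,000 → met
8. condition 'performs microblading' does not hold → requirement n/a → met
9. estheticians with active license 1 < 4 → not met
Not met: 2 of 9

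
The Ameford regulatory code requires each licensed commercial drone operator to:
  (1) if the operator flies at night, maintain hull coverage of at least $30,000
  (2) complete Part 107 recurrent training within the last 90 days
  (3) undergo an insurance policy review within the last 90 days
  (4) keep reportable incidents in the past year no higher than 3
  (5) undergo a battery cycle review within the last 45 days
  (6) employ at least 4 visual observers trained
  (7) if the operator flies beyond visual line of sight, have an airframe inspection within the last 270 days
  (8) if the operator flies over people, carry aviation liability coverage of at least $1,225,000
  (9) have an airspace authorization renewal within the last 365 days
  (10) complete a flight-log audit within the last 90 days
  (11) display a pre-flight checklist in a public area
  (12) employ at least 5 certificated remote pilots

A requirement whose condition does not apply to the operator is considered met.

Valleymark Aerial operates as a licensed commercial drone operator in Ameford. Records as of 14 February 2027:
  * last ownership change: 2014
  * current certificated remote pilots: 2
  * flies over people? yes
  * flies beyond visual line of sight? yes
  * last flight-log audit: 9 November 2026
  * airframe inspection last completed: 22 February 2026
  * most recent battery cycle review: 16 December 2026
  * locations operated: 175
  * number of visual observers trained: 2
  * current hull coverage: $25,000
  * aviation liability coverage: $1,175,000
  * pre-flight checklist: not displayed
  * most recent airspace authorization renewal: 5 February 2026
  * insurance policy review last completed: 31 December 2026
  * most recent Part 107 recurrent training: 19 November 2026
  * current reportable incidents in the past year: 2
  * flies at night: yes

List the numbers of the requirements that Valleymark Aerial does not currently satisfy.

1, 5, 6, 7, 8, 9, 10, 11, 12

1. condition 'flies at night' holds; hull coverage $25,000 < $30,000 → not met
2. Part 107 recurrent training 87 days ago vs limit 90 → met
3. insurance policy review 45 days ago vs limit 90 → met
4. reportable incidents in the past year 2 ≤ 3 → met
5. battery cycle review 60 days ago vs limit 45 → not met
6. visual observers trained 2 < 4 → not met
7. condition 'flies beyond visual line of sight' holds; airframe inspection 357 days ago vs limit 270 → not met
8. condition 'flies over people' holds; aviation liability coverage $1,175,000 < $1,225,000 → not met
9. airspace authorization renewal 374 days ago vs limit 365 → not met
10. flight-log audit 97 days ago vs limit 90 → not met
11. pre-flight checklist absent → not met
12. certificated remote pilots 2 < 5 → not met
Not met: 1, 5, 6, 7, 8, 9, 10, 11, 12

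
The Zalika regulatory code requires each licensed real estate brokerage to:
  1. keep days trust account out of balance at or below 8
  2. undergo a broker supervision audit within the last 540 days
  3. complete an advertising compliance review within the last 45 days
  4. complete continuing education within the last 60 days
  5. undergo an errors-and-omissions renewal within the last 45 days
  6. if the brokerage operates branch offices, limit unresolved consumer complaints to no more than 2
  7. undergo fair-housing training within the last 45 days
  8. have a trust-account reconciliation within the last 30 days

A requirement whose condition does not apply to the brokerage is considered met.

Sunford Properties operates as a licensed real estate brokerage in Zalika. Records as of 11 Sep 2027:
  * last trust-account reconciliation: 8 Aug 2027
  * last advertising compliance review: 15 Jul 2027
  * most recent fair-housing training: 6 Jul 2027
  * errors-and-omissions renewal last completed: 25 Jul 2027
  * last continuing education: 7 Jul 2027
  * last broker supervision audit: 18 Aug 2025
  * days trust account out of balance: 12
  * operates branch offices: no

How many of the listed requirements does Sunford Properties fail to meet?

7

1. days trust account out of balance 12 > 8 → not met
2. broker supervision audit 754 days ago vs limit 540 → not met
3. advertising compliance review 58 days ago vs limit 45 → not met
4. continuing education 66 days ago vs limit 60 → not met
5. errors-and-omissions renewal 48 days ago vs limit 45 → not met
6. condition 'operates branch offices' does not hold → requirement n/a → met
7. fair-housing training 67 days ago vs limit 45 → not met
8. trust-account reconciliation 34 days ago vs limit 30 → not met
Not met: 7 of 8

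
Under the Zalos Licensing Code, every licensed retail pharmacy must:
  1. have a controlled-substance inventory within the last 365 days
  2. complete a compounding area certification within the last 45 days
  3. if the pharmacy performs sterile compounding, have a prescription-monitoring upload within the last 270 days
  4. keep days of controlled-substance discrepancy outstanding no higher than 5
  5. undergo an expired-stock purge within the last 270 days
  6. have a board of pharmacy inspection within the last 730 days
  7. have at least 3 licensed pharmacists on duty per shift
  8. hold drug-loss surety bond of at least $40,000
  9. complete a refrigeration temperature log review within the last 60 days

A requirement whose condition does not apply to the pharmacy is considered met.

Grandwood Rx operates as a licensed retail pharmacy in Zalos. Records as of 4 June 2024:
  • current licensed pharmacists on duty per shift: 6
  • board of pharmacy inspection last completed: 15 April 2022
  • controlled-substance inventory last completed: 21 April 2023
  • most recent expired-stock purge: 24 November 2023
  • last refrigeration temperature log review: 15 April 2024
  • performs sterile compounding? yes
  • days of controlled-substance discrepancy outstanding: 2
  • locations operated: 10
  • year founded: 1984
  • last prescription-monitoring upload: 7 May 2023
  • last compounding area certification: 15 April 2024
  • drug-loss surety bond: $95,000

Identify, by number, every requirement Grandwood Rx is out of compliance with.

1, 2, 3, 6

1. controlled-substance inventory 410 days ago vs limit 365 → not met
2. compounding area certification 50 days ago vs limit 45 → not met
3. condition 'performs sterile compounding' holds; prescription-monitoring upload 394 days ago vs limit 270 → not met
4. days of controlled-substance discrepancy outstanding 2 ≤ 5 → met
5. expired-stock purge 193 days ago vs limit 270 → met
6. board of pharmacy inspection 781 days ago vs limit 730 → not met
7. licensed pharmacists on duty per shift 6 ≥ 3 → met
8. drug-loss surety bond $95,000 ≥ $40,000 → met
9. refrigeration temperature log review 50 days ago vs limit 60 → met
Not met: 1, 2, 3, 6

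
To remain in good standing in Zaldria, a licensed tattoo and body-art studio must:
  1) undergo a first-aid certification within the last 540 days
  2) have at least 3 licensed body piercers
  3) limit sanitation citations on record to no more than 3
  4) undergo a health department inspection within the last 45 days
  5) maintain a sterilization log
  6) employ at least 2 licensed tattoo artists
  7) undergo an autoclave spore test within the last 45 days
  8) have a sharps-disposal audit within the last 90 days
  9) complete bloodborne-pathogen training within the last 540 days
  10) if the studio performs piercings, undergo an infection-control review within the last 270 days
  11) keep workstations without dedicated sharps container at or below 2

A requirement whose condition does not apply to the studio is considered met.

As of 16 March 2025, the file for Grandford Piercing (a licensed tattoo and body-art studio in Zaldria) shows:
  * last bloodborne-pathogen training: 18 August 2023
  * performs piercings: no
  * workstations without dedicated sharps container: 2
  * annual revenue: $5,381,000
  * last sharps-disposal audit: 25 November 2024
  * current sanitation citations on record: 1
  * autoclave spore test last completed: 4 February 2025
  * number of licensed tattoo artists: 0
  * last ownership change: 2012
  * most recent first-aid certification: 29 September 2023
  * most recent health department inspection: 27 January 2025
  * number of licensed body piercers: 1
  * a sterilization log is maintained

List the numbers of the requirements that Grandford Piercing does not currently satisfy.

2, 4, 6, 8, 9

1. first-aid certification 534 days ago vs limit 540 → met
2. licensed body piercers 1 < 3 → not met
3. sanitation citations on record 1 ≤ 3 → met
4. health department inspection 48 days ago vs limit 45 → not met
5. sterilization log present → met
6. licensed tattoo artists 0 < 2 → not met
7. autoclave spore test 40 days ago vs limit 45 → met
8. sharps-disposal audit 111 days ago vs limit 90 → not met
9. bloodborne-pathogen training 576 days ago vs limit 540 → not met
10. condition 'performs piercings' does not hold → requirement n/a → met
11. workstations without dedicated sharps container 2 ≤ 2 → met
Not met: 2, 4, 6, 8, 9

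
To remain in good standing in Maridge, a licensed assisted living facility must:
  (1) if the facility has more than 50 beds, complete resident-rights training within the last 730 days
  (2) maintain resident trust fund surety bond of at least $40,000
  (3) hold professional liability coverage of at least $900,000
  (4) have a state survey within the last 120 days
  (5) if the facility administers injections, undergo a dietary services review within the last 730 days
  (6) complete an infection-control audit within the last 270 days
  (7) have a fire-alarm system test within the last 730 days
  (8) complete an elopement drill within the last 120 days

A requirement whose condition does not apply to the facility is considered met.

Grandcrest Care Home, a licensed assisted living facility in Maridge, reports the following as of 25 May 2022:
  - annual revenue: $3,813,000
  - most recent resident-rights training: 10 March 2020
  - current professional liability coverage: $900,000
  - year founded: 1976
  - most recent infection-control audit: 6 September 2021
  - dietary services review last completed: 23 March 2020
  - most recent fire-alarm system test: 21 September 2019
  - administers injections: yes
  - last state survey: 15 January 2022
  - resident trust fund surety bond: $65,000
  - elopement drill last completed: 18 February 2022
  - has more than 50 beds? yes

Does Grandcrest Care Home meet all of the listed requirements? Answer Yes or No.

1. condition 'has more than 50 beds' holds; resident-rights training 806 days ago vs limit 730 → not met
2. resident trust fund surety bond $65,000 ≥ $40,000 → met
3. professional liability coverage $900,000 ≥ $900,000 → met
4. state survey 130 days ago vs limit 120 → not met
5. condition 'administers injections' holds; dietary services review 793 days ago vs limit 730 → not met
6. infection-control audit 261 days ago vs limit 270 → met
7. fire-alarm system test 977 days ago vs limit 730 → not met
8. elopement drill 96 days ago vs limit 120 → met
Not met: 1, 4, 5, 7

No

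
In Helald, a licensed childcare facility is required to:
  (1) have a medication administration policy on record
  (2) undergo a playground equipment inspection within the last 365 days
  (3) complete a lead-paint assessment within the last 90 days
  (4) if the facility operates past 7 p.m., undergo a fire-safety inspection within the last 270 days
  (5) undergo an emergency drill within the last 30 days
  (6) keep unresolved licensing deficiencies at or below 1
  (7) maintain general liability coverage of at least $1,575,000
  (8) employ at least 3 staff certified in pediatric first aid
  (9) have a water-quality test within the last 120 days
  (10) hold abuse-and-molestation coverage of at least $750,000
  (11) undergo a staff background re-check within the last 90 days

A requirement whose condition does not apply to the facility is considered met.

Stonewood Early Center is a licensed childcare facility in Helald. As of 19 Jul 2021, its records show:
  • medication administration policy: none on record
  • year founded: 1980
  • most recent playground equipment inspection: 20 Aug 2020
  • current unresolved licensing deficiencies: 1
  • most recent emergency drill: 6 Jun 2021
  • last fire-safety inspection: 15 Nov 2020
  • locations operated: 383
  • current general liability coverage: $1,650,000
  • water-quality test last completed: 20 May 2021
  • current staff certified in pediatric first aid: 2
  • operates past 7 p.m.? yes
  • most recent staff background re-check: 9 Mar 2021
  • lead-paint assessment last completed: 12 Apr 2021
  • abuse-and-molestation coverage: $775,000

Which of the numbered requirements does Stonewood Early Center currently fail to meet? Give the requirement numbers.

1, 3, 5, 8, 11

1. medication administration policy absent → not met
2. playground equipment inspection 333 days ago vs limit 365 → met
3. lead-paint assessment 98 days ago vs limit 90 → not met
4. condition 'operates past 7 p.m.' holds; fire-safety inspection 246 days ago vs limit 270 → met
5. emergency drill 43 days ago vs limit 30 → not met
6. unresolved licensing deficiencies 1 ≤ 1 → met
7. general liability coverage $1,650,000 ≥ $1,575,000 → met
8. staff certified in pediatric first aid 2 < 3 → not met
9. water-quality test 60 days ago vs limit 120 → met
10. abuse-and-molestation coverage $775,000 ≥ $750,000 → met
11. staff background re-check 132 days ago vs limit 90 → not met
Not met: 1, 3, 5, 8, 11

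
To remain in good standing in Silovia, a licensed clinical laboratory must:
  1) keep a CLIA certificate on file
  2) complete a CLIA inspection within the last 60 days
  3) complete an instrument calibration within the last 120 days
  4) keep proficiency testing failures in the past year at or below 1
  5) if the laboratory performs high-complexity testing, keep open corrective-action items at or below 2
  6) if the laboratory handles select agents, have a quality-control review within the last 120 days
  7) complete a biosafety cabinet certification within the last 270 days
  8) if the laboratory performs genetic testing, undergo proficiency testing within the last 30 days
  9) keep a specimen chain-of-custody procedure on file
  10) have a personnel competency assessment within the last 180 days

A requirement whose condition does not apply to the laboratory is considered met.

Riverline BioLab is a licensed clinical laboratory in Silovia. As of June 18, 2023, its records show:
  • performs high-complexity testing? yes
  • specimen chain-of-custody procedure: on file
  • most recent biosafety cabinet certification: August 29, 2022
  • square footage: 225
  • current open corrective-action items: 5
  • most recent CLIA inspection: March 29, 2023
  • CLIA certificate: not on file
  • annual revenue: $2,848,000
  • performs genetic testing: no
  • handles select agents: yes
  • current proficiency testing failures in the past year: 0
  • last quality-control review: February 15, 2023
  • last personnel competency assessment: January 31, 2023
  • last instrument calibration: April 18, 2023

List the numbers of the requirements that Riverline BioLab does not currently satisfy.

1. CLIA certificate absent → not met
2. CLIA inspection 81 days ago vs limit 60 → not met
3. instrument calibration 61 days ago vs limit 120 → met
4. proficiency testing failures in the past year 0 ≤ 1 → met
5. condition 'performs high-complexity testing' holds; open corrective-action items 5 > 2 → not met
6. condition 'handles select agents' holds; quality-control review 123 days ago vs limit 120 → not met
7. biosafety cabinet certification 293 days ago vs limit 270 → not met
8. condition 'performs genetic testing' does not hold → requirement n/a → met
9. specimen chain-of-custody procedure present → met
10. personnel competency assessment 138 days ago vs limit 180 → met
Not met: 1, 2, 5, 6, 7

1, 2, 5, 6, 7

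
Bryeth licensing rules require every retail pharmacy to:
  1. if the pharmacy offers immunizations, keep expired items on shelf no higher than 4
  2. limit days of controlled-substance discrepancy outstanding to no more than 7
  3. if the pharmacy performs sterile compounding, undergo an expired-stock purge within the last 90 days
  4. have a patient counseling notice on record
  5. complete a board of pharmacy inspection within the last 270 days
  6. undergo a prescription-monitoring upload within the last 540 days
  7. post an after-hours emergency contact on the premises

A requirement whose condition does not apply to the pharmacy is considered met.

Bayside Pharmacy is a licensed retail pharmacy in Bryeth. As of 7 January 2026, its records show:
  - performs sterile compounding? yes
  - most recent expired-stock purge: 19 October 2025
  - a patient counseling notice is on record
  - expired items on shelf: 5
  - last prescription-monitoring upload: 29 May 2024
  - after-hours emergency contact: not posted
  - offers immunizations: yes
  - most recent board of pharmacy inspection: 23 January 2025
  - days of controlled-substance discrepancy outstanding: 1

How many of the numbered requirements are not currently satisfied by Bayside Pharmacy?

1. condition 'offers immunizations' holds; expired items on shelf 5 > 4 → not met
2. days of controlled-substance discrepancy outstanding 1 ≤ 7 → met
3. condition 'performs sterile compounding' holds; expired-stock purge 80 days ago vs limit 90 → met
4. patient counseling notice present → met
5. board of pharmacy inspection 349 days ago vs limit 270 → not met
6. prescription-monitoring upload 588 days ago vs limit 540 → not met
7. after-hours emergency contact absent → not met
Not met: 4 of 7

4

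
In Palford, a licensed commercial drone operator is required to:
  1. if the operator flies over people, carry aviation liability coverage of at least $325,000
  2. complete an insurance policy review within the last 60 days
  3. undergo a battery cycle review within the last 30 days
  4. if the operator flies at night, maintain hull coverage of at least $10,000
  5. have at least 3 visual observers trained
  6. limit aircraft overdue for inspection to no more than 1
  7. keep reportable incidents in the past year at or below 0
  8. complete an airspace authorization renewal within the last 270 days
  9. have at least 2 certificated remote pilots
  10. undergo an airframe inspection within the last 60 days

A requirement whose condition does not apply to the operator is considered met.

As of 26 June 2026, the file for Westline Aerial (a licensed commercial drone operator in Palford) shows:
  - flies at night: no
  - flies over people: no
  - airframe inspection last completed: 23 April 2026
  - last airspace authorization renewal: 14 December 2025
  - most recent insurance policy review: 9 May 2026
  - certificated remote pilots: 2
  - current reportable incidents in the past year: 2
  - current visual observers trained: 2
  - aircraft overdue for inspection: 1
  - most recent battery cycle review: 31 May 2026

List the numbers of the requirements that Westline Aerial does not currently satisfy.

1. condition 'flies over people' does not hold → requirement n/a → met
2. insurance policy review 48 days ago vs limit 60 → met
3. battery cycle review 26 days ago vs limit 30 → met
4. condition 'flies at night' does not hold → requirement n/a → met
5. visual observers trained 2 < 3 → not met
6. aircraft overdue for inspection 1 ≤ 1 → met
7. reportable incidents in the past year 2 > 0 → not met
8. airspace authorization renewal 194 days ago vs limit 270 → met
9. certificated remote pilots 2 ≥ 2 → met
10. airframe inspection 64 days ago vs limit 60 → not met
Not met: 5, 7, 10

5, 7, 10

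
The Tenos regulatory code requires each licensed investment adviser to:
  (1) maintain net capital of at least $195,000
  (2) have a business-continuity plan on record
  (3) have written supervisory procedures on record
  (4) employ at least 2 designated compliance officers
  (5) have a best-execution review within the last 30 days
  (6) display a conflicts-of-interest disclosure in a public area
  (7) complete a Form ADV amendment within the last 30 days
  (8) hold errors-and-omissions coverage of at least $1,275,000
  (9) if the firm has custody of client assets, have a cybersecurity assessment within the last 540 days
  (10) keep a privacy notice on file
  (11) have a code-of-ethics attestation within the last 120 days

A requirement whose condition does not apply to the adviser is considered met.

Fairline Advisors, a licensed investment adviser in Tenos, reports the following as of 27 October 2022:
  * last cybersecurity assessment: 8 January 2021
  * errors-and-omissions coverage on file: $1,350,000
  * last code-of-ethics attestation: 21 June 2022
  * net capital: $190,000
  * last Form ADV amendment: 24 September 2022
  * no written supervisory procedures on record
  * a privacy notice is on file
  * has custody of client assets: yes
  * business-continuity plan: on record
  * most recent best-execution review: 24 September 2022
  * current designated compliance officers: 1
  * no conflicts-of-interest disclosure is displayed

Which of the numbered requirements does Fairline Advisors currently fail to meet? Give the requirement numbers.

1, 3, 4, 5, 6, 7, 9, 11

1. net capital $190,000 < $195,000 → not met
2. business-continuity plan present → met
3. written supervisory procedures absent → not met
4. designated compliance officers 1 < 2 → not met
5. best-execution review 33 days ago vs limit 30 → not met
6. conflicts-of-interest disclosure absent → not met
7. Form ADV amendment 33 days ago vs limit 30 → not met
8. errors-and-omissions coverage $1,350,000 ≥ $1,275,000 → met
9. condition 'has custody of client assets' holds; cybersecurity assessment 657 days ago vs limit 540 → not met
10. privacy notice present → met
11. code-of-ethics attestation 128 days ago vs limit 120 → not met
Not met: 1, 3, 4, 5, 6, 7, 9, 11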